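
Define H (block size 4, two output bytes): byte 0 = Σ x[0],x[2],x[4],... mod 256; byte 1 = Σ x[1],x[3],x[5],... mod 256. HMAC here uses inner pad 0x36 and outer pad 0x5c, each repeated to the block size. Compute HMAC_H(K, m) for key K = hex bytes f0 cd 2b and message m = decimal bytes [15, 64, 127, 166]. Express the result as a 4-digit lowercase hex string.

Key hex bytes f0 cd 2b is 3 bytes ≤ B = 4; zero-pad to 4 bytes: K' = f0 cd 2b 00.
K' ⊕ ipad = c6 fb 1d 36.  K' ⊕ opad = ac 91 77 5c.
Inner input = (K'⊕ipad) ∥ m = c6 fb 1d 36 ∥ 0f 40 7f a6.
Inner hash: even-index sum = 369 mod 256 = 113; odd-index sum = 535 mod 256 = 23 → 71 17.
Outer input = (K'⊕opad) ∥ inner = ac 91 77 5c ∥ 71 17.
Outer hash (tag): even-index sum = 404 mod 256 = 148; odd-index sum = 260 mod 256 = 4 → 94 04.

9404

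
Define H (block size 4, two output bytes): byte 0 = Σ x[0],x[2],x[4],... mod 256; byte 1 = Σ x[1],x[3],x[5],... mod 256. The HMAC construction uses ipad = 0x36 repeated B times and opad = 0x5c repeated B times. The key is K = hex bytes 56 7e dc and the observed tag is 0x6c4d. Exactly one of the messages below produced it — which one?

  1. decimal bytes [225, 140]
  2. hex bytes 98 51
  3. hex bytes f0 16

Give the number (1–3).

Key hex bytes 56 7e dc is 3 bytes ≤ B = 4; zero-pad to 4 bytes: K' = 56 7e dc 00.
K' ⊕ ipad = 60 48 ea 36; K' ⊕ opad = 0a 22 80 5c.
m1: inner = H(60 48 ea 36 e1 8c) = 2b 0a; tag = H(0a 22 80 5c 2b 0a) = b588
m2: inner = H(60 48 ea 36 98 51) = e2 cf; tag = H(0a 22 80 5c e2 cf) = 6c4d ← matches
m3: inner = H(60 48 ea 36 f0 16) = 3a 94; tag = H(0a 22 80 5c 3a 94) = c412

2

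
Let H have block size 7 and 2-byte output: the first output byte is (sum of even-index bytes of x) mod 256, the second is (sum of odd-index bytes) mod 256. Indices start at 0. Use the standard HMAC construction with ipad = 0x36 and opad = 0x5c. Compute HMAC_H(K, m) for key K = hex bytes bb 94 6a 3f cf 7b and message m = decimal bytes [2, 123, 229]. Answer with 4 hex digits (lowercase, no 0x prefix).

ebe5

Key hex bytes bb 94 6a 3f cf 7b is 6 bytes ≤ B = 7; zero-pad to 7 bytes: K' = bb 94 6a 3f cf 7b 00.
K' ⊕ ipad = 8d a2 5c 09 f9 4d 36.  K' ⊕ opad = e7 c8 36 63 93 27 5c.
Inner input = (K'⊕ipad) ∥ m = 8d a2 5c 09 f9 4d 36 ∥ 02 7b e5.
Inner hash: even-index sum = 659 mod 256 = 147; odd-index sum = 479 mod 256 = 223 → 93 df.
Outer input = (K'⊕opad) ∥ inner = e7 c8 36 63 93 27 5c ∥ 93 df.
Outer hash (tag): even-index sum = 747 mod 256 = 235; odd-index sum = 485 mod 256 = 229 → eb e5.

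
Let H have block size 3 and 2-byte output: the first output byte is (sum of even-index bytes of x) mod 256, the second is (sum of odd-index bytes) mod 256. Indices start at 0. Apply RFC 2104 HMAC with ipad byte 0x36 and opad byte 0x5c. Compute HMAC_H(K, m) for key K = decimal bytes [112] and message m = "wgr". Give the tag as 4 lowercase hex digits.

Key decimal bytes [112] = 70 is 1 byte ≤ B = 3; zero-pad to 3 bytes: K' = 70 00 00.
K' ⊕ ipad = 46 36 36.  K' ⊕ opad = 2c 5c 5c.
Inner input = (K'⊕ipad) ∥ m = 46 36 36 ∥ 77 67 72.
Inner hash: even-index sum = 227 mod 256 = 227; odd-index sum = 287 mod 256 = 31 → e3 1f.
Outer input = (K'⊕opad) ∥ inner = 2c 5c 5c ∥ e3 1f.
Outer hash (tag): even-index sum = 167 mod 256 = 167; odd-index sum = 319 mod 256 = 63 → a7 3f.

a73f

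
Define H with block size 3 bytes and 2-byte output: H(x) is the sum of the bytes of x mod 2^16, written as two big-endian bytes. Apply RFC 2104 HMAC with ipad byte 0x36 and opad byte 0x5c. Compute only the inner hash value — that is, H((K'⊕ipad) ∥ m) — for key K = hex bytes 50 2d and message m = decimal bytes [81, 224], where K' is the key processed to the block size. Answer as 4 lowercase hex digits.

Key hex bytes 50 2d is 2 bytes ≤ B = 3; zero-pad to 3 bytes: K' = 50 2d 00.
K' ⊕ ipad = 66 1b 36.
Inner input = 66 1b 36 ∥ 51 e0.
Inner hash: sum = 102+27+54+81+224 = 488 → 01 e8.

01e8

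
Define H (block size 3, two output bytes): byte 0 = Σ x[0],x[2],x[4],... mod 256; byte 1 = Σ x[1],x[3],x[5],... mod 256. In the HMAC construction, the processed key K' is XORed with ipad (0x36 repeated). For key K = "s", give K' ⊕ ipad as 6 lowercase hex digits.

453636

Key "s" = 73 is 1 byte ≤ B = 3; zero-pad to 3 bytes: K' = 73 00 00.
XOR each byte with 0x36: 73⊕36=45, 00⊕36=36, 00⊕36=36.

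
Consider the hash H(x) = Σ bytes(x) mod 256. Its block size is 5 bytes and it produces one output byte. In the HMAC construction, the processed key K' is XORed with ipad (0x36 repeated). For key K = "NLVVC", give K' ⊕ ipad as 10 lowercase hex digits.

Key "NLVVC" = 4e 4c 56 56 43 is exactly B = 5 bytes: K' = 4e 4c 56 56 43.
XOR each byte with 0x36: 4e⊕36=78, 4c⊕36=7a, 56⊕36=60, 56⊕36=60, 43⊕36=75.

787a606075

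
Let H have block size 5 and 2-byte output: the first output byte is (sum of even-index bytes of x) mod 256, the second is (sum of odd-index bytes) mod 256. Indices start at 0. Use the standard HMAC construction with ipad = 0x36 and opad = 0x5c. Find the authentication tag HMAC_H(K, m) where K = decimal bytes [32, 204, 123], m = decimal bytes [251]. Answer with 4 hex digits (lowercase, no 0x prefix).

Key decimal bytes [32, 204, 123] = 20 cc 7b is 3 bytes ≤ B = 5; zero-pad to 5 bytes: K' = 20 cc 7b 00 00.
K' ⊕ ipad = 16 fa 4d 36 36.  K' ⊕ opad = 7c 90 27 5c 5c.
Inner input = (K'⊕ipad) ∥ m = 16 fa 4d 36 36 ∥ fb.
Inner hash: even-index sum = 153 mod 256 = 153; odd-index sum = 555 mod 256 = 43 → 99 2b.
Outer input = (K'⊕opad) ∥ inner = 7c 90 27 5c 5c ∥ 99 2b.
Outer hash (tag): even-index sum = 298 mod 256 = 42; odd-index sum = 389 mod 256 = 133 → 2a 85.

2a85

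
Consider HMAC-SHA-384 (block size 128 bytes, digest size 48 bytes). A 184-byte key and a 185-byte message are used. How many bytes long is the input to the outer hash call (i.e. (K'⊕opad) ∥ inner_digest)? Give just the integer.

Key is 184 > 128 bytes, so it is hashed to 48 bytes then zero-padded to 128: |K'| = 128.
Outer input = (K'⊕opad) ∥ H(inner) → 128 + 48 = 176 bytes.

176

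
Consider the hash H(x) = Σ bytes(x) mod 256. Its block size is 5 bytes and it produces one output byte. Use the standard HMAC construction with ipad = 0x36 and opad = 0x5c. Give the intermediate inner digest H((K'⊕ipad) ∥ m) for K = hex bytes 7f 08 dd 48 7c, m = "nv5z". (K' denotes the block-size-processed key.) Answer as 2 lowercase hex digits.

cd

Key hex bytes 7f 08 dd 48 7c is exactly B = 5 bytes: K' = 7f 08 dd 48 7c.
K' ⊕ ipad = 49 3e eb 7e 4a.
Inner input = 49 3e eb 7e 4a ∥ 6e 76 35 7a.
Inner hash: sum = 73+62+235+126+74+110+118+53+122 = 973; mod 256 = 205 → cd.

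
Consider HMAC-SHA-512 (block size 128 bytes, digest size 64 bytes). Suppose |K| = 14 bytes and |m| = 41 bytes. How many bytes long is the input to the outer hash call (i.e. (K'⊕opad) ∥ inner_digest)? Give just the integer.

192

Key is 14 ≤ 128 bytes, zero-padded: |K'| = 128.
Outer input = (K'⊕opad) ∥ H(inner) → 128 + 64 = 192 bytes.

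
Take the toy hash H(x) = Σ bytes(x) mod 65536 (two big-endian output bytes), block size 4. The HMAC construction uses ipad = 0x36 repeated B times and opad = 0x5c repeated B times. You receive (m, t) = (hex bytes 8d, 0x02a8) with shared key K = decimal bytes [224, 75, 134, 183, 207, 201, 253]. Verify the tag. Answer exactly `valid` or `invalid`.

Key decimal bytes [224, 75, 134, 183, 207, 201, 253] = e0 4b 86 b7 cf c9 fd is 7 bytes > B = 4, so hash it first: H(key) = 04 fd, then zero-pad to 4 bytes: K' = 04 fd 00 00.
K' ⊕ ipad = 32 cb 36 36; K' ⊕ opad = 58 a1 5c 5c.
Inner hash: sum = 50+203+54+54+141 = 502 → 01 f6.
Outer hash (recomputed tag): sum = 88+161+92+92+1+246 = 680 → 02 a8.
Recomputed tag = 02a8; claimed = 02a8 → match.

valid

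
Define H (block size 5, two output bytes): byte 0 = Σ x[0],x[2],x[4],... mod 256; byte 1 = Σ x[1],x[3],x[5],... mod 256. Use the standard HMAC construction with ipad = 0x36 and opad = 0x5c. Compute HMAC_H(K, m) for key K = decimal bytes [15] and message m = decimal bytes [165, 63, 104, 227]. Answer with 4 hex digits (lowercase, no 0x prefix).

847f

Key decimal bytes [15] = 0f is 1 byte ≤ B = 5; zero-pad to 5 bytes: K' = 0f 00 00 00 00.
K' ⊕ ipad = 39 36 36 36 36.  K' ⊕ opad = 53 5c 5c 5c 5c.
Inner input = (K'⊕ipad) ∥ m = 39 36 36 36 36 ∥ a5 3f 68 e3.
Inner hash: even-index sum = 455 mod 256 = 199; odd-index sum = 377 mod 256 = 121 → c7 79.
Outer input = (K'⊕opad) ∥ inner = 53 5c 5c 5c 5c ∥ c7 79.
Outer hash (tag): even-index sum = 388 mod 256 = 132; odd-index sum = 383 mod 256 = 127 → 84 7f.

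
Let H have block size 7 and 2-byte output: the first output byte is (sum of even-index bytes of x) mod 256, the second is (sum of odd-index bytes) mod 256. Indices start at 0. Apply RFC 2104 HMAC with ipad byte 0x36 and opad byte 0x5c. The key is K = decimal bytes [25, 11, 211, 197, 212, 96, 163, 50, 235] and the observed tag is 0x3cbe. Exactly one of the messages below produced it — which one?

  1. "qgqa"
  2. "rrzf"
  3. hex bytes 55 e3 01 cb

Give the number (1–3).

3

Key decimal bytes [25, 11, 211, 197, 212, 96, 163, 50, 235] = 19 0b d3 c5 d4 60 a3 32 eb is 9 bytes > B = 7, so hash it first: H(key) = 4e 62, then zero-pad to 7 bytes: K' = 4e 62 00 00 00 00 00.
K' ⊕ ipad = 78 54 36 36 36 36 36; K' ⊕ opad = 12 3e 5c 5c 5c 5c 5c.
m1: inner = H(78 54 36 36 36 36 36 71 67 71 61) = e2 a2; tag = H(12 3e 5c 5c 5c 5c 5c e2 a2) = c8d8
m2: inner = H(78 54 36 36 36 36 36 72 72 7a 66) = f2 ac; tag = H(12 3e 5c 5c 5c 5c 5c f2 ac) = d2e8
m3: inner = H(78 54 36 36 36 36 36 55 e3 01 cb) = c8 16; tag = H(12 3e 5c 5c 5c 5c 5c c8 16) = 3cbe ← matches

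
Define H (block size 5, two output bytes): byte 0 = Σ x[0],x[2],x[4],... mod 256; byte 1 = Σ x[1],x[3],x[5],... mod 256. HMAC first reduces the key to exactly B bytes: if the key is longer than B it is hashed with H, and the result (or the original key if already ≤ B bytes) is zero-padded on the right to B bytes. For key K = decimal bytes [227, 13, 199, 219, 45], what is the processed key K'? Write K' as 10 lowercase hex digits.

Key decimal bytes [227, 13, 199, 219, 45] = e3 0d c7 db 2d is exactly B = 5 bytes: K' = e3 0d c7 db 2d.

e30dc7db2d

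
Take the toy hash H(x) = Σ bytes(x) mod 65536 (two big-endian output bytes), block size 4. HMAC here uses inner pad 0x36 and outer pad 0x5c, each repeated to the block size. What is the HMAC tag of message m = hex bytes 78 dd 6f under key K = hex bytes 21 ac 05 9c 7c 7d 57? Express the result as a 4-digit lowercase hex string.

Key hex bytes 21 ac 05 9c 7c 7d 57 is 7 bytes > B = 4, so hash it first: H(key) = 02 be, then zero-pad to 4 bytes: K' = 02 be 00 00.
K' ⊕ ipad = 34 88 36 36.  K' ⊕ opad = 5e e2 5c 5c.
Inner input = (K'⊕ipad) ∥ m = 34 88 36 36 ∥ 78 dd 6f.
Inner hash: sum = 52+136+54+54+120+221+111 = 748 → 02 ec.
Outer input = (K'⊕opad) ∥ inner = 5e e2 5c 5c ∥ 02 ec.
Outer hash (tag): sum = 94+226+92+92+2+236 = 742 → 02 e6.

02e6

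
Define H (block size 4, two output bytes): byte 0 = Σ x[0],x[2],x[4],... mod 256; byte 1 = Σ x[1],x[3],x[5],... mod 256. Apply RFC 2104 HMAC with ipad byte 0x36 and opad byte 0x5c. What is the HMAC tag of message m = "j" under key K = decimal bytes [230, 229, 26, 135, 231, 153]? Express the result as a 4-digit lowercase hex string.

881e

Key decimal bytes [230, 229, 26, 135, 231, 153] = e6 e5 1a 87 e7 99 is 6 bytes > B = 4, so hash it first: H(key) = e7 05, then zero-pad to 4 bytes: K' = e7 05 00 00.
K' ⊕ ipad = d1 33 36 36.  K' ⊕ opad = bb 59 5c 5c.
Inner input = (K'⊕ipad) ∥ m = d1 33 36 36 ∥ 6a.
Inner hash: even-index sum = 369 mod 256 = 113; odd-index sum = 105 mod 256 = 105 → 71 69.
Outer input = (K'⊕opad) ∥ inner = bb 59 5c 5c ∥ 71 69.
Outer hash (tag): even-index sum = 392 mod 256 = 136; odd-index sum = 286 mod 256 = 30 → 88 1e.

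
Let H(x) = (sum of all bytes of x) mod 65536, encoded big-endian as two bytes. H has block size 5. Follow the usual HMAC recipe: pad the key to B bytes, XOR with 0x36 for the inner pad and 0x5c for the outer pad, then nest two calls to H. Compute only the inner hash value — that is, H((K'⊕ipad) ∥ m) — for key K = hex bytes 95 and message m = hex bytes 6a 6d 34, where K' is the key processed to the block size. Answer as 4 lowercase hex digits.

Key hex bytes 95 is 1 byte ≤ B = 5; zero-pad to 5 bytes: K' = 95 00 00 00 00.
K' ⊕ ipad = a3 36 36 36 36.
Inner input = a3 36 36 36 36 ∥ 6a 6d 34.
Inner hash: sum = 163+54+54+54+54+106+109+52 = 646 → 02 86.

0286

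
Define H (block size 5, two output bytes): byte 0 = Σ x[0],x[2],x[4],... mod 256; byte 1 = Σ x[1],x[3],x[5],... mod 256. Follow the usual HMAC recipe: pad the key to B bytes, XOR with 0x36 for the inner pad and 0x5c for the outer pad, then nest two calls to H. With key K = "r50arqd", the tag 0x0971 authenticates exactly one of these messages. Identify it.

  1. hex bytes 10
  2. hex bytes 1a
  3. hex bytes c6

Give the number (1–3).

3

Key "r50arqd" = 72 35 30 61 72 71 64 is 7 bytes > B = 5, so hash it first: H(key) = 78 07, then zero-pad to 5 bytes: K' = 78 07 00 00 00.
K' ⊕ ipad = 4e 31 36 36 36; K' ⊕ opad = 24 5b 5c 5c 5c.
m1: inner = H(4e 31 36 36 36 10) = ba 77; tag = H(24 5b 5c 5c 5c ba 77) = 5371
m2: inner = H(4e 31 36 36 36 1a) = ba 81; tag = H(24 5b 5c 5c 5c ba 81) = 5d71
m3: inner = H(4e 31 36 36 36 c6) = ba 2d; tag = H(24 5b 5c 5c 5c ba 2d) = 0971 ← matches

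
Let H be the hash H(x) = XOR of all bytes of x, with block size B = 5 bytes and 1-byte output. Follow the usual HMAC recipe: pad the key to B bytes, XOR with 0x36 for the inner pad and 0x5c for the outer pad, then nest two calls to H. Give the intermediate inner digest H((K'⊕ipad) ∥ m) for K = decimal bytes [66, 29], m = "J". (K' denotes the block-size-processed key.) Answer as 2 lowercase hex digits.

Key decimal bytes [66, 29] = 42 1d is 2 bytes ≤ B = 5; zero-pad to 5 bytes: K' = 42 1d 00 00 00.
K' ⊕ ipad = 74 2b 36 36 36.
Inner input = 74 2b 36 36 36 ∥ 4a.
Inner hash: XOR 74⊕2b⊕36⊕36⊕36⊕4a = 23.

23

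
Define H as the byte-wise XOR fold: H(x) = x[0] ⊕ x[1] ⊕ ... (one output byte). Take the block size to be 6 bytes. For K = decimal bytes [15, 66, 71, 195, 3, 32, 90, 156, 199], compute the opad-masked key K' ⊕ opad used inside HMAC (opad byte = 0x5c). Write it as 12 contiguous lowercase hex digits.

b75c5c5c5c5c

Key decimal bytes [15, 66, 71, 195, 3, 32, 90, 156, 199] = 0f 42 47 c3 03 20 5a 9c c7 is 9 bytes > B = 6, so hash it first: H(key) = eb, then zero-pad to 6 bytes: K' = eb 00 00 00 00 00.
XOR each byte with 0x5c: eb⊕5c=b7, 00⊕5c=5c, 00⊕5c=5c, 00⊕5c=5c, 00⊕5c=5c, 00⊕5c=5c.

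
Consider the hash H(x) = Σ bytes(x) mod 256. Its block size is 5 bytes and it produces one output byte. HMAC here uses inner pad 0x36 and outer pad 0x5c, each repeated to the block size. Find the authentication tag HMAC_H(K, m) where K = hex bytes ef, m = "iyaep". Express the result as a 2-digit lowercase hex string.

ec

Key hex bytes ef is 1 byte ≤ B = 5; zero-pad to 5 bytes: K' = ef 00 00 00 00.
K' ⊕ ipad = d9 36 36 36 36.  K' ⊕ opad = b3 5c 5c 5c 5c.
Inner input = (K'⊕ipad) ∥ m = d9 36 36 36 36 ∥ 69 79 61 65 70.
Inner hash: sum = 217+54+54+54+54+105+121+97+101+112 = 969; mod 256 = 201 → c9.
Outer input = (K'⊕opad) ∥ inner = b3 5c 5c 5c 5c ∥ c9.
Outer hash (tag): sum = 179+92+92+92+92+201 = 748; mod 256 = 236 → ec.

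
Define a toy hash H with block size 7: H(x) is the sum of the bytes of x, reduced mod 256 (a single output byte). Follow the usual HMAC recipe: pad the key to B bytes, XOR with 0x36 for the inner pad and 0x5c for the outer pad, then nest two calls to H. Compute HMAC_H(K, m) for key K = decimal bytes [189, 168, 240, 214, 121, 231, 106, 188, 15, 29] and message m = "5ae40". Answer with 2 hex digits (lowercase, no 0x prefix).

Key decimal bytes [189, 168, 240, 214, 121, 231, 106, 188, 15, 29] = bd a8 f0 d6 79 e7 6a bc 0f 1d is 10 bytes > B = 7, so hash it first: H(key) = dd, then zero-pad to 7 bytes: K' = dd 00 00 00 00 00 00.
K' ⊕ ipad = eb 36 36 36 36 36 36.  K' ⊕ opad = 81 5c 5c 5c 5c 5c 5c.
Inner input = (K'⊕ipad) ∥ m = eb 36 36 36 36 36 36 ∥ 35 61 65 34 30.
Inner hash: sum = 235+54+54+54+54+54+54+53+97+101+52+48 = 910; mod 256 = 142 → 8e.
Outer input = (K'⊕opad) ∥ inner = 81 5c 5c 5c 5c 5c 5c ∥ 8e.
Outer hash (tag): sum = 129+92+92+92+92+92+92+142 = 823; mod 256 = 55 → 37.

37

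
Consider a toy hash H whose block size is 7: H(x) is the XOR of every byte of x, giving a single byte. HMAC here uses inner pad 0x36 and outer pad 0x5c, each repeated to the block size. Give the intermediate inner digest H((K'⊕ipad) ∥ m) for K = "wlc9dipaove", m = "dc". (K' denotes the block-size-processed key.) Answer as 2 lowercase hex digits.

Key "wlc9dipaove" = 77 6c 63 39 64 69 70 61 6f 76 65 is 11 bytes > B = 7, so hash it first: H(key) = 21, then zero-pad to 7 bytes: K' = 21 00 00 00 00 00 00.
K' ⊕ ipad = 17 36 36 36 36 36 36.
Inner input = 17 36 36 36 36 36 36 ∥ 64 63.
Inner hash: XOR 17⊕36⊕36⊕36⊕36⊕36⊕36⊕64⊕63 = 10.

10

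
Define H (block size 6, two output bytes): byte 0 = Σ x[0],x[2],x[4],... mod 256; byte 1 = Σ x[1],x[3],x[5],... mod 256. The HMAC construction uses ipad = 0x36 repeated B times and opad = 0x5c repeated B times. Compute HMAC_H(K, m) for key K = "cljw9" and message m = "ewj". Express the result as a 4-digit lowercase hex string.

Key "cljw9" = 63 6c 6a 77 39 is 5 bytes ≤ B = 6; zero-pad to 6 bytes: K' = 63 6c 6a 77 39 00.
K' ⊕ ipad = 55 5a 5c 41 0f 36.  K' ⊕ opad = 3f 30 36 2b 65 5c.
Inner input = (K'⊕ipad) ∥ m = 55 5a 5c 41 0f 36 ∥ 65 77 6a.
Inner hash: even-index sum = 399 mod 256 = 143; odd-index sum = 328 mod 256 = 72 → 8f 48.
Outer input = (K'⊕opad) ∥ inner = 3f 30 36 2b 65 5c ∥ 8f 48.
Outer hash (tag): even-index sum = 361 mod 256 = 105; odd-index sum = 255 mod 256 = 255 → 69 ff.

69ff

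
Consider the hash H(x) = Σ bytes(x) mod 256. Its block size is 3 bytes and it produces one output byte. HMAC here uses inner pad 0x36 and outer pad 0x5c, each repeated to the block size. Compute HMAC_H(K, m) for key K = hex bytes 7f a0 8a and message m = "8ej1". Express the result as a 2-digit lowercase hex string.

c8

Key hex bytes 7f a0 8a is exactly B = 3 bytes: K' = 7f a0 8a.
K' ⊕ ipad = 49 96 bc.  K' ⊕ opad = 23 fc d6.
Inner input = (K'⊕ipad) ∥ m = 49 96 bc ∥ 38 65 6a 31.
Inner hash: sum = 73+150+188+56+101+106+49 = 723; mod 256 = 211 → d3.
Outer input = (K'⊕opad) ∥ inner = 23 fc d6 ∥ d3.
Outer hash (tag): sum = 35+252+214+211 = 712; mod 256 = 200 → c8.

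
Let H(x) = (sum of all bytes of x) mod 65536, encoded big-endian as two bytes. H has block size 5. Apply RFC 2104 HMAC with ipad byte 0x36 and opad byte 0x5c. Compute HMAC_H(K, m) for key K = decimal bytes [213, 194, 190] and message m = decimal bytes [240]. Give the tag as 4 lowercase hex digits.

037f

Key decimal bytes [213, 194, 190] = d5 c2 be is 3 bytes ≤ B = 5; zero-pad to 5 bytes: K' = d5 c2 be 00 00.
K' ⊕ ipad = e3 f4 88 36 36.  K' ⊕ opad = 89 9e e2 5c 5c.
Inner input = (K'⊕ipad) ∥ m = e3 f4 88 36 36 ∥ f0.
Inner hash: sum = 227+244+136+54+54+240 = 955 → 03 bb.
Outer input = (K'⊕opad) ∥ inner = 89 9e e2 5c 5c ∥ 03 bb.
Outer hash (tag): sum = 137+158+226+92+92+3+187 = 895 → 03 7f.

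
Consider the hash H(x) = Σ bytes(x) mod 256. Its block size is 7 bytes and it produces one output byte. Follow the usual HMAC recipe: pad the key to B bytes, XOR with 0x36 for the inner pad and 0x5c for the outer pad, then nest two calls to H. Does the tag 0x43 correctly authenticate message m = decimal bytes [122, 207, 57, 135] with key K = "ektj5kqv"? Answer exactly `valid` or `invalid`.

invalid

Key "ektj5kqv" = 65 6b 74 6a 35 6b 71 76 is 8 bytes > B = 7, so hash it first: H(key) = 35, then zero-pad to 7 bytes: K' = 35 00 00 00 00 00 00.
K' ⊕ ipad = 03 36 36 36 36 36 36; K' ⊕ opad = 69 5c 5c 5c 5c 5c 5c.
Inner hash: sum = 3+54+54+54+54+54+54+122+207+57+135 = 848; mod 256 = 80 → 50.
Outer hash (recomputed tag): sum = 105+92+92+92+92+92+92+80 = 737; mod 256 = 225 → e1.
Recomputed tag = e1; claimed = 43 → mismatch.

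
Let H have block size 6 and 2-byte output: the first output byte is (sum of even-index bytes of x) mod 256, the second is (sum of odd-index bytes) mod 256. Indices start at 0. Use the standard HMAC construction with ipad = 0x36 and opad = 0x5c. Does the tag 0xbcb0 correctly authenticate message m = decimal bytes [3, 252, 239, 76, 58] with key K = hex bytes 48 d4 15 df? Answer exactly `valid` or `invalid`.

valid

Key hex bytes 48 d4 15 df is 4 bytes ≤ B = 6; zero-pad to 6 bytes: K' = 48 d4 15 df 00 00.
K' ⊕ ipad = 7e e2 23 e9 36 36; K' ⊕ opad = 14 88 49 83 5c 5c.
Inner hash: even-index sum = 515 mod 256 = 3; odd-index sum = 841 mod 256 = 73 → 03 49.
Outer hash (recomputed tag): even-index sum = 188 mod 256 = 188; odd-index sum = 432 mod 256 = 176 → bc b0.
Recomputed tag = bcb0; claimed = bcb0 → match.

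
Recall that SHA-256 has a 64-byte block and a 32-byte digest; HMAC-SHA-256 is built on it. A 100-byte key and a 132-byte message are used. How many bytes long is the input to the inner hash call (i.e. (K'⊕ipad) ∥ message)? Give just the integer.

196

Key is 100 > 64 bytes, so it is hashed to 32 bytes then zero-padded to 64: |K'| = 64.
Inner input = (K'⊕ipad) ∥ m → 64 + 132 = 196 bytes.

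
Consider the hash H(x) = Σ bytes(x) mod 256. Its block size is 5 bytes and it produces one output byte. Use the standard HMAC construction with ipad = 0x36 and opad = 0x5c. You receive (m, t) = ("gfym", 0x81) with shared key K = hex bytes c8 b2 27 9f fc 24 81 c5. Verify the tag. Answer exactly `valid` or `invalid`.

Key hex bytes c8 b2 27 9f fc 24 81 c5 is 8 bytes > B = 5, so hash it first: H(key) = a6, then zero-pad to 5 bytes: K' = a6 00 00 00 00.
K' ⊕ ipad = 90 36 36 36 36; K' ⊕ opad = fa 5c 5c 5c 5c.
Inner hash: sum = 144+54+54+54+54+103+102+121+109 = 795; mod 256 = 27 → 1b.
Outer hash (recomputed tag): sum = 250+92+92+92+92+27 = 645; mod 256 = 133 → 85.
Recomputed tag = 85; claimed = 81 → mismatch.

invalid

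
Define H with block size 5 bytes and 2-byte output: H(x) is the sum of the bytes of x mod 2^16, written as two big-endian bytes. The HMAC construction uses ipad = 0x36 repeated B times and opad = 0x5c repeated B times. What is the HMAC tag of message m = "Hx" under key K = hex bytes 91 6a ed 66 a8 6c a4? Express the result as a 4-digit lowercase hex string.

Key hex bytes 91 6a ed 66 a8 6c a4 is 7 bytes > B = 5, so hash it first: H(key) = 04 06, then zero-pad to 5 bytes: K' = 04 06 00 00 00.
K' ⊕ ipad = 32 30 36 36 36.  K' ⊕ opad = 58 5a 5c 5c 5c.
Inner input = (K'⊕ipad) ∥ m = 32 30 36 36 36 ∥ 48 78.
Inner hash: sum = 50+48+54+54+54+72+120 = 452 → 01 c4.
Outer input = (K'⊕opad) ∥ inner = 58 5a 5c 5c 5c ∥ 01 c4.
Outer hash (tag): sum = 88+90+92+92+92+1+196 = 651 → 02 8b.

028b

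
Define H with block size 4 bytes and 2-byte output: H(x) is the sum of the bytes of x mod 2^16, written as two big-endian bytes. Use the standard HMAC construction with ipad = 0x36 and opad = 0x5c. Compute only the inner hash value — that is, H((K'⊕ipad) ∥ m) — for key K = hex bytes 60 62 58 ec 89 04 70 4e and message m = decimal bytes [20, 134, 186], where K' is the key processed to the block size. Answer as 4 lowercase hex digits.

025c

Key hex bytes 60 62 58 ec 89 04 70 4e is 8 bytes > B = 4, so hash it first: H(key) = 03 51, then zero-pad to 4 bytes: K' = 03 51 00 00.
K' ⊕ ipad = 35 67 36 36.
Inner input = 35 67 36 36 ∥ 14 86 ba.
Inner hash: sum = 53+103+54+54+20+134+186 = 604 → 02 5c.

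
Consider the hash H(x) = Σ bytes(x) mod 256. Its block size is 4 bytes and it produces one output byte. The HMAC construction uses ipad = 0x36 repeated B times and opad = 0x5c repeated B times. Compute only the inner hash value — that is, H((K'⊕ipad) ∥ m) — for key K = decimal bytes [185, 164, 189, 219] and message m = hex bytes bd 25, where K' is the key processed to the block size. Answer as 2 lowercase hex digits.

7b

Key decimal bytes [185, 164, 189, 219] = b9 a4 bd db is exactly B = 4 bytes: K' = b9 a4 bd db.
K' ⊕ ipad = 8f 92 8b ed.
Inner input = 8f 92 8b ed ∥ bd 25.
Inner hash: sum = 143+146+139+237+189+37 = 891; mod 256 = 123 → 7b.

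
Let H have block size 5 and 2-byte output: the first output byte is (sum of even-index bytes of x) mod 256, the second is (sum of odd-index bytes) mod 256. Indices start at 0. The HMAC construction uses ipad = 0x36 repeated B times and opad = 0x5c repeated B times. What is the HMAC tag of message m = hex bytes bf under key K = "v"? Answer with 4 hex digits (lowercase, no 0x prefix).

Key "v" = 76 is 1 byte ≤ B = 5; zero-pad to 5 bytes: K' = 76 00 00 00 00.
K' ⊕ ipad = 40 36 36 36 36.  K' ⊕ opad = 2a 5c 5c 5c 5c.
Inner input = (K'⊕ipad) ∥ m = 40 36 36 36 36 ∥ bf.
Inner hash: even-index sum = 172 mod 256 = 172; odd-index sum = 299 mod 256 = 43 → ac 2b.
Outer input = (K'⊕opad) ∥ inner = 2a 5c 5c 5c 5c ∥ ac 2b.
Outer hash (tag): even-index sum = 269 mod 256 = 13; odd-index sum = 356 mod 256 = 100 → 0d 64.

0d64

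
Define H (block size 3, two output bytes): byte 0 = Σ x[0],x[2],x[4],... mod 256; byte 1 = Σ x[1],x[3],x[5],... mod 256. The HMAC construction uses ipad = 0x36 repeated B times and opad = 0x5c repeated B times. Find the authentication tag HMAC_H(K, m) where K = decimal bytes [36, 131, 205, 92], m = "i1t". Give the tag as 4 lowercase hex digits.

Key decimal bytes [36, 131, 205, 92] = 24 83 cd 5c is 4 bytes > B = 3, so hash it first: H(key) = f1 df, then zero-pad to 3 bytes: K' = f1 df 00.
K' ⊕ ipad = c7 e9 36.  K' ⊕ opad = ad 83 5c.
Inner input = (K'⊕ipad) ∥ m = c7 e9 36 ∥ 69 31 74.
Inner hash: even-index sum = 302 mod 256 = 46; odd-index sum = 454 mod 256 = 198 → 2e c6.
Outer input = (K'⊕opad) ∥ inner = ad 83 5c ∥ 2e c6.
Outer hash (tag): even-index sum = 463 mod 256 = 207; odd-index sum = 177 mod 256 = 177 → cf b1.

cfb1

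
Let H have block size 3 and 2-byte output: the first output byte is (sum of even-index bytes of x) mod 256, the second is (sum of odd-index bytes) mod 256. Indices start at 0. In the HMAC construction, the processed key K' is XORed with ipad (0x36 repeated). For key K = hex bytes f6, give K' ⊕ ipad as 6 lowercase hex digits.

Key hex bytes f6 is 1 byte ≤ B = 3; zero-pad to 3 bytes: K' = f6 00 00.
XOR each byte with 0x36: f6⊕36=c0, 00⊕36=36, 00⊕36=36.

c03636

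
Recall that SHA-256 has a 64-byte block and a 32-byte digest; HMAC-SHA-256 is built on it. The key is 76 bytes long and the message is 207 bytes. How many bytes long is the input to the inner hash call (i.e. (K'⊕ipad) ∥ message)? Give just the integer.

271

Key is 76 > 64 bytes, so it is hashed to 32 bytes then zero-padded to 64: |K'| = 64.
Inner input = (K'⊕ipad) ∥ m → 64 + 207 = 271 bytes.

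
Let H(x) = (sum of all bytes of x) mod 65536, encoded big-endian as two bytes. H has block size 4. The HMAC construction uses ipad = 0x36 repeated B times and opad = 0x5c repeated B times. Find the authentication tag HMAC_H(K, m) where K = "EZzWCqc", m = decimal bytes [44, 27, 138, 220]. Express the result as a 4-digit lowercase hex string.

Key "EZzWCqc" = 45 5a 7a 57 43 71 63 is 7 bytes > B = 4, so hash it first: H(key) = 02 87, then zero-pad to 4 bytes: K' = 02 87 00 00.
K' ⊕ ipad = 34 b1 36 36.  K' ⊕ opad = 5e db 5c 5c.
Inner input = (K'⊕ipad) ∥ m = 34 b1 36 36 ∥ 2c 1b 8a dc.
Inner hash: sum = 52+177+54+54+44+27+138+220 = 766 → 02 fe.
Outer input = (K'⊕opad) ∥ inner = 5e db 5c 5c ∥ 02 fe.
Outer hash (tag): sum = 94+219+92+92+2+254 = 753 → 02 f1.

02f1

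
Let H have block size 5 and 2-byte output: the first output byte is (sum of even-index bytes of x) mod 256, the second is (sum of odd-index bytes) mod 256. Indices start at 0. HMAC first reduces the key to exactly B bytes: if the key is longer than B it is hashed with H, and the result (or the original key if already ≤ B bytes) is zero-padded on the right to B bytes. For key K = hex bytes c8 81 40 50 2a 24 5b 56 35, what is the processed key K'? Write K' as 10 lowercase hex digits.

|K| = 9 > B = 5, so first hash the key.
H(K): even-index sum = 450 mod 256 = 194; odd-index sum = 331 mod 256 = 75 → c2 4b.
Zero-pad H(K) = c2 4b to 5 bytes: K' = c2 4b 00 00 00.

c24b000000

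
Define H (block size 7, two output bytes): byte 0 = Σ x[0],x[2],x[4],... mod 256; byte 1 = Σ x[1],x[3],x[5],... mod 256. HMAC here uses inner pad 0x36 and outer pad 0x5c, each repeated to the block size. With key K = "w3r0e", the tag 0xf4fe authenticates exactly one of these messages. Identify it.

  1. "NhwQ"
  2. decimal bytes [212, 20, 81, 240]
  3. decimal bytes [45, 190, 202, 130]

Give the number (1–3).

1

Key "w3r0e" = 77 33 72 30 65 is 5 bytes ≤ B = 7; zero-pad to 7 bytes: K' = 77 33 72 30 65 00 00.
K' ⊕ ipad = 41 05 44 06 53 36 36; K' ⊕ opad = 2b 6f 2e 6c 39 5c 5c.
m1: inner = H(41 05 44 06 53 36 36 4e 68 77 51) = c7 06; tag = H(2b 6f 2e 6c 39 5c 5c c7 06) = f4fe ← matches
m2: inner = H(41 05 44 06 53 36 36 d4 14 51 f0) = 12 66; tag = H(2b 6f 2e 6c 39 5c 5c 12 66) = 5449
m3: inner = H(41 05 44 06 53 36 36 2d be ca 82) = 4e 38; tag = H(2b 6f 2e 6c 39 5c 5c 4e 38) = 2685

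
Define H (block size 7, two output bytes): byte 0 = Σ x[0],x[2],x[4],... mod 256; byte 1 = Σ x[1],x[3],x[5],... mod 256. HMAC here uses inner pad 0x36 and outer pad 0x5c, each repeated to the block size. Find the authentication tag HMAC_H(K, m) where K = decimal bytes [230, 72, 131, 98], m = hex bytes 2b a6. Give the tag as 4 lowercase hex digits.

Key decimal bytes [230, 72, 131, 98] = e6 48 83 62 is 4 bytes ≤ B = 7; zero-pad to 7 bytes: K' = e6 48 83 62 00 00 00.
K' ⊕ ipad = d0 7e b5 54 36 36 36.  K' ⊕ opad = ba 14 df 3e 5c 5c 5c.
Inner input = (K'⊕ipad) ∥ m = d0 7e b5 54 36 36 36 ∥ 2b a6.
Inner hash: even-index sum = 663 mod 256 = 151; odd-index sum = 307 mod 256 = 51 → 97 33.
Outer input = (K'⊕opad) ∥ inner = ba 14 df 3e 5c 5c 5c ∥ 97 33.
Outer hash (tag): even-index sum = 644 mod 256 = 132; odd-index sum = 325 mod 256 = 69 → 84 45.

8445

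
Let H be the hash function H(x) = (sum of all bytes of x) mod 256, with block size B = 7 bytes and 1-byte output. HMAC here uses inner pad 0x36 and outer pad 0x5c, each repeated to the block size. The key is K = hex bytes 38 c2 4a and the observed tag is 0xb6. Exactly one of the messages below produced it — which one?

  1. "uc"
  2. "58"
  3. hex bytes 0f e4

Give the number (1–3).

Key hex bytes 38 c2 4a is 3 bytes ≤ B = 7; zero-pad to 7 bytes: K' = 38 c2 4a 00 00 00 00.
K' ⊕ ipad = 0e f4 7c 36 36 36 36; K' ⊕ opad = 64 9e 16 5c 5c 5c 5c.
m1: inner = H(0e f4 7c 36 36 36 36 75 63) = 2e; tag = H(64 9e 16 5c 5c 5c 5c 2e) = b6 ← matches
m2: inner = H(0e f4 7c 36 36 36 36 35 38) = c3; tag = H(64 9e 16 5c 5c 5c 5c c3) = 4b
m3: inner = H(0e f4 7c 36 36 36 36 0f e4) = 49; tag = H(64 9e 16 5c 5c 5c 5c 49) = d1

1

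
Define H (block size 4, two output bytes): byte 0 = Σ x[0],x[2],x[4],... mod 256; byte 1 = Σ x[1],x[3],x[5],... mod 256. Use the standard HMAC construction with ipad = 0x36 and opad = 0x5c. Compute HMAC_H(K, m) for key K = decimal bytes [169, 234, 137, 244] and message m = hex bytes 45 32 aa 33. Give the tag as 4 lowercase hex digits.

Key decimal bytes [169, 234, 137, 244] = a9 ea 89 f4 is exactly B = 4 bytes: K' = a9 ea 89 f4.
K' ⊕ ipad = 9f dc bf c2.  K' ⊕ opad = f5 b6 d5 a8.
Inner input = (K'⊕ipad) ∥ m = 9f dc bf c2 ∥ 45 32 aa 33.
Inner hash: even-index sum = 589 mod 256 = 77; odd-index sum = 515 mod 256 = 3 → 4d 03.
Outer input = (K'⊕opad) ∥ inner = f5 b6 d5 a8 ∥ 4d 03.
Outer hash (tag): even-index sum = 535 mod 256 = 23; odd-index sum = 353 mod 256 = 97 → 17 61.

1761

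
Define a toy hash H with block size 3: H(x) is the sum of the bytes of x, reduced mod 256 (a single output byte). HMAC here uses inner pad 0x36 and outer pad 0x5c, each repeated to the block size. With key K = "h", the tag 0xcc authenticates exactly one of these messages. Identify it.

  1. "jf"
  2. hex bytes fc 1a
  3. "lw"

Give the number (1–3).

2

Key "h" = 68 is 1 byte ≤ B = 3; zero-pad to 3 bytes: K' = 68 00 00.
K' ⊕ ipad = 5e 36 36; K' ⊕ opad = 34 5c 5c.
m1: inner = H(5e 36 36 6a 66) = 9a; tag = H(34 5c 5c 9a) = 86
m2: inner = H(5e 36 36 fc 1a) = e0; tag = H(34 5c 5c e0) = cc ← matches
m3: inner = H(5e 36 36 6c 77) = ad; tag = H(34 5c 5c ad) = 99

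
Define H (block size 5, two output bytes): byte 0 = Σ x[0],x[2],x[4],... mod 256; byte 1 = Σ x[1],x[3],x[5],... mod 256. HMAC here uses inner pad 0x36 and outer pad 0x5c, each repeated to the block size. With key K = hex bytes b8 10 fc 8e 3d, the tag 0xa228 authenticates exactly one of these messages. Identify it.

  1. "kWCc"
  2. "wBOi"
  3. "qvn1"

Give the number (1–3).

3

Key hex bytes b8 10 fc 8e 3d is exactly B = 5 bytes: K' = b8 10 fc 8e 3d.
K' ⊕ ipad = 8e 26 ca b8 0b; K' ⊕ opad = e4 4c a0 d2 61.
m1: inner = H(8e 26 ca b8 0b 6b 57 43 63) = 1d 8c; tag = H(e4 4c a0 d2 61 1d 8c) = 713b
m2: inner = H(8e 26 ca b8 0b 77 42 4f 69) = 0e a4; tag = H(e4 4c a0 d2 61 0e a4) = 892c
m3: inner = H(8e 26 ca b8 0b 71 76 6e 31) = 0a bd; tag = H(e4 4c a0 d2 61 0a bd) = a228 ← matches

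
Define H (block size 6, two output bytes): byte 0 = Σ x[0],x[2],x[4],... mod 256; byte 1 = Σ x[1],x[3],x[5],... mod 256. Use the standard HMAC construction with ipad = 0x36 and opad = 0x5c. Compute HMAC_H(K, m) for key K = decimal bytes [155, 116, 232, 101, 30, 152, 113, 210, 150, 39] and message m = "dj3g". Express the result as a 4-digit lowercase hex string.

Key decimal bytes [155, 116, 232, 101, 30, 152, 113, 210, 150, 39] = 9b 74 e8 65 1e 98 71 d2 96 27 is 10 bytes > B = 6, so hash it first: H(key) = a8 6a, then zero-pad to 6 bytes: K' = a8 6a 00 00 00 00.
K' ⊕ ipad = 9e 5c 36 36 36 36.  K' ⊕ opad = f4 36 5c 5c 5c 5c.
Inner input = (K'⊕ipad) ∥ m = 9e 5c 36 36 36 36 ∥ 64 6a 33 67.
Inner hash: even-index sum = 417 mod 256 = 161; odd-index sum = 409 mod 256 = 153 → a1 99.
Outer input = (K'⊕opad) ∥ inner = f4 36 5c 5c 5c 5c ∥ a1 99.
Outer hash (tag): even-index sum = 589 mod 256 = 77; odd-index sum = 391 mod 256 = 135 → 4d 87.

4d87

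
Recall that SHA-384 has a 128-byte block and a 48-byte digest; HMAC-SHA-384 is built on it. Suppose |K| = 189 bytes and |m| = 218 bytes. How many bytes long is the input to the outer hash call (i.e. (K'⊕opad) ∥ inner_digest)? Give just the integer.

176

Key is 189 > 128 bytes, so it is hashed to 48 bytes then zero-padded to 128: |K'| = 128.
Outer input = (K'⊕opad) ∥ H(inner) → 128 + 48 = 176 bytes.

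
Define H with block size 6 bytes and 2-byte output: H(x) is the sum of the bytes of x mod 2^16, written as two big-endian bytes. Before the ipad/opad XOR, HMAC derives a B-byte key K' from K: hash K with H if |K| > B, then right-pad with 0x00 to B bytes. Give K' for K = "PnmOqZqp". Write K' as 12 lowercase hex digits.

032600000000

|K| = 8 > B = 6, so first hash the key.
H(K): sum = 80+110+109+79+113+90+113+112 = 806 → 03 26.
Zero-pad H(K) = 03 26 to 6 bytes: K' = 03 26 00 00 00 00.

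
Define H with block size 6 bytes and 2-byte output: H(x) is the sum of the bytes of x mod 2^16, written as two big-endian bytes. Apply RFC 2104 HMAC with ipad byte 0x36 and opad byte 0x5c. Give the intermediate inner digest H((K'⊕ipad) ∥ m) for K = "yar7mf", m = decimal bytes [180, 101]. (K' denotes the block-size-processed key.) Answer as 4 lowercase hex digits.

02af

Key "yar7mf" = 79 61 72 37 6d 66 is exactly B = 6 bytes: K' = 79 61 72 37 6d 66.
K' ⊕ ipad = 4f 57 44 01 5b 50.
Inner input = 4f 57 44 01 5b 50 ∥ b4 65.
Inner hash: sum = 79+87+68+1+91+80+180+101 = 687 → 02 af.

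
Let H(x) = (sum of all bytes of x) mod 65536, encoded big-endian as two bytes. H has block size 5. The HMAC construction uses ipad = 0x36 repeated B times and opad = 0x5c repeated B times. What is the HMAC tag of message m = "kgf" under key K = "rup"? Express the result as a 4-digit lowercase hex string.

01ae

Key "rup" = 72 75 70 is 3 bytes ≤ B = 5; zero-pad to 5 bytes: K' = 72 75 70 00 00.
K' ⊕ ipad = 44 43 46 36 36.  K' ⊕ opad = 2e 29 2c 5c 5c.
Inner input = (K'⊕ipad) ∥ m = 44 43 46 36 36 ∥ 6b 67 66.
Inner hash: sum = 68+67+70+54+54+107+103+102 = 625 → 02 71.
Outer input = (K'⊕opad) ∥ inner = 2e 29 2c 5c 5c ∥ 02 71.
Outer hash (tag): sum = 46+41+44+92+92+2+113 = 430 → 01 ae.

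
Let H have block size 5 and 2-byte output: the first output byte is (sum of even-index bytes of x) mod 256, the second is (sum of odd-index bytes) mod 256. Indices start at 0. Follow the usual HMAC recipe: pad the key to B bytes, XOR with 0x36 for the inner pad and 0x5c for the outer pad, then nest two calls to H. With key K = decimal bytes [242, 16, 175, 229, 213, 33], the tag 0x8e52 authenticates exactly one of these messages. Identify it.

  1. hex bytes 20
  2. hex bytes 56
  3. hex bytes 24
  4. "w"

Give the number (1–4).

2

Key decimal bytes [242, 16, 175, 229, 213, 33] = f2 10 af e5 d5 21 is 6 bytes > B = 5, so hash it first: H(key) = 76 16, then zero-pad to 5 bytes: K' = 76 16 00 00 00.
K' ⊕ ipad = 40 20 36 36 36; K' ⊕ opad = 2a 4a 5c 5c 5c.
m1: inner = H(40 20 36 36 36 20) = ac 76; tag = H(2a 4a 5c 5c 5c ac 76) = 5852
m2: inner = H(40 20 36 36 36 56) = ac ac; tag = H(2a 4a 5c 5c 5c ac ac) = 8e52 ← matches
m3: inner = H(40 20 36 36 36 24) = ac 7a; tag = H(2a 4a 5c 5c 5c ac 7a) = 5c52
m4: inner = H(40 20 36 36 36 77) = ac cd; tag = H(2a 4a 5c 5c 5c ac cd) = af52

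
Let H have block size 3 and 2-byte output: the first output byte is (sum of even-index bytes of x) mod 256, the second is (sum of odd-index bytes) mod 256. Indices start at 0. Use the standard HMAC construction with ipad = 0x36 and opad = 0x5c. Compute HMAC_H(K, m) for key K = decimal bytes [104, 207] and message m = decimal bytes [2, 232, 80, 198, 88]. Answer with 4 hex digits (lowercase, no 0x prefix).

Key decimal bytes [104, 207] = 68 cf is 2 bytes ≤ B = 3; zero-pad to 3 bytes: K' = 68 cf 00.
K' ⊕ ipad = 5e f9 36.  K' ⊕ opad = 34 93 5c.
Inner input = (K'⊕ipad) ∥ m = 5e f9 36 ∥ 02 e8 50 c6 58.
Inner hash: even-index sum = 578 mod 256 = 66; odd-index sum = 419 mod 256 = 163 → 42 a3.
Outer input = (K'⊕opad) ∥ inner = 34 93 5c ∥ 42 a3.
Outer hash (tag): even-index sum = 307 mod 256 = 51; odd-index sum = 213 mod 256 = 213 → 33 d5.

33d5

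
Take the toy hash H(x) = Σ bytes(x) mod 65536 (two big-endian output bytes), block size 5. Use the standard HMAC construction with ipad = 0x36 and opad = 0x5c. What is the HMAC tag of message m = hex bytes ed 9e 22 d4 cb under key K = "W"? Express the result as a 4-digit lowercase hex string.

0204

Key "W" = 57 is 1 byte ≤ B = 5; zero-pad to 5 bytes: K' = 57 00 00 00 00.
K' ⊕ ipad = 61 36 36 36 36.  K' ⊕ opad = 0b 5c 5c 5c 5c.
Inner input = (K'⊕ipad) ∥ m = 61 36 36 36 36 ∥ ed 9e 22 d4 cb.
Inner hash: sum = 97+54+54+54+54+237+158+34+212+203 = 1157 → 04 85.
Outer input = (K'⊕opad) ∥ inner = 0b 5c 5c 5c 5c ∥ 04 85.
Outer hash (tag): sum = 11+92+92+92+92+4+133 = 516 → 02 04.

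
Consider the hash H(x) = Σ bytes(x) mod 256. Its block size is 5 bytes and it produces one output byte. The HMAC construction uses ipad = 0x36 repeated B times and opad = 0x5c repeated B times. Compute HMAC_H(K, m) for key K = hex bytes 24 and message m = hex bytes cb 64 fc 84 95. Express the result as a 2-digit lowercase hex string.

Key hex bytes 24 is 1 byte ≤ B = 5; zero-pad to 5 bytes: K' = 24 00 00 00 00.
K' ⊕ ipad = 12 36 36 36 36.  K' ⊕ opad = 78 5c 5c 5c 5c.
Inner input = (K'⊕ipad) ∥ m = 12 36 36 36 36 ∥ cb 64 fc 84 95.
Inner hash: sum = 18+54+54+54+54+203+100+252+132+149 = 1070; mod 256 = 46 → 2e.
Outer input = (K'⊕opad) ∥ inner = 78 5c 5c 5c 5c ∥ 2e.
Outer hash (tag): sum = 120+92+92+92+92+46 = 534; mod 256 = 22 → 16.

16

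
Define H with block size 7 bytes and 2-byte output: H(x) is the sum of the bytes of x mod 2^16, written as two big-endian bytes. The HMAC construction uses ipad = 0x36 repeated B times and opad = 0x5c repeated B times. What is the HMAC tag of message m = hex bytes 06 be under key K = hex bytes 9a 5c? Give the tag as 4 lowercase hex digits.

Key hex bytes 9a 5c is 2 bytes ≤ B = 7; zero-pad to 7 bytes: K' = 9a 5c 00 00 00 00 00.
K' ⊕ ipad = ac 6a 36 36 36 36 36.  K' ⊕ opad = c6 00 5c 5c 5c 5c 5c.
Inner input = (K'⊕ipad) ∥ m = ac 6a 36 36 36 36 36 ∥ 06 be.
Inner hash: sum = 172+106+54+54+54+54+54+6+190 = 744 → 02 e8.
Outer input = (K'⊕opad) ∥ inner = c6 00 5c 5c 5c 5c 5c ∥ 02 e8.
Outer hash (tag): sum = 198+0+92+92+92+92+92+2+232 = 892 → 03 7c.

037c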